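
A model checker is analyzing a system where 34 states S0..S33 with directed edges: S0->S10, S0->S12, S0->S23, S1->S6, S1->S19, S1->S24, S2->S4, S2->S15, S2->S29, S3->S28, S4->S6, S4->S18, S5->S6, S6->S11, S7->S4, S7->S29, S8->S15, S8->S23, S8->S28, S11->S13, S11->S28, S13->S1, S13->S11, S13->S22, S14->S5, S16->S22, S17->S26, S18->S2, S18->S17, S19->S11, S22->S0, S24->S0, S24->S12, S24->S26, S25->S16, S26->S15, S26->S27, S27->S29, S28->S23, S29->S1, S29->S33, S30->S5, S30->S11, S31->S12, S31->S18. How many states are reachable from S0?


BFS from S0:
  layer 0: {S0}
  layer 1: {S10, S12, S23}
Reachable set: {S0, S10, S12, S23}
Count = 4

4


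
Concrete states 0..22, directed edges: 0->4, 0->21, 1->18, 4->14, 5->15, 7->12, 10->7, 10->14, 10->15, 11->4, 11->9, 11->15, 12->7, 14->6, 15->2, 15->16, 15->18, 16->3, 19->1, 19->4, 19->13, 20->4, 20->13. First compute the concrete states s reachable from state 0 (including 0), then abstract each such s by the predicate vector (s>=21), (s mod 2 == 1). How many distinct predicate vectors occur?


BFS from 0:
Concrete reachable: {0, 4, 6, 14, 21}
Abstract via predicates (s>=21), (s mod 2 == 1):
  (0,0) <- {0, 4, 6, 14}
  (1,1) <- {21}
Distinct abstract states = 2

2


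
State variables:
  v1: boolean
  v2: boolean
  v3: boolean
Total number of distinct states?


State space = product of domain sizes of all variables.
Domain sizes:
  v1 (boolean): 2
  v2 (boolean): 2
  v3 (boolean): 2
Product = 2 * 2 * 2 = 8

8


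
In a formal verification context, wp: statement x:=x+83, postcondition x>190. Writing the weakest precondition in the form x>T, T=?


Formula: wp(x:=E, P) = P[E/x] (substitute E for x in postcondition)
Step 1: Postcondition: x>190
Step 2: Substitute x+83 for x: x+83>190
Step 3: Solve for x: x > 190-83 = 107

107


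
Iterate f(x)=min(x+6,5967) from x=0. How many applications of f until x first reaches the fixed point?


Step 1: x=0, cap=5967, increment=6
Step 2: x grows by 6 each step until capped at 5967; fixed point is x=5967
Step 3: iterations = ceil(5967/6) = 995

995


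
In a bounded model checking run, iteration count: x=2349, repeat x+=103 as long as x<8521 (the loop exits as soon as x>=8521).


Step 1: x goes from 2349 toward 8521 by 103; the body runs while x<8521, so iterations = ceil((bound-start)/step)
Step 2: Distance=6172
Step 3: ceil(6172/103)=60

60


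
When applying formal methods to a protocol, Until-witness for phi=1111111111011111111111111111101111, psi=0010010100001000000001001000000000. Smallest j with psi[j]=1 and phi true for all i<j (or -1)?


(phi U psi) at 0: need smallest j with psi[j]=1 and phi[i]=1 for all i in [0,j).
Scan from step 0:
  step 0: phi=1, psi=0 -> continue
  step 1: phi=1, psi=0 -> continue
  step 2: psi=1 and phi held for [0,2) -> witness found
Witness step = 2

2


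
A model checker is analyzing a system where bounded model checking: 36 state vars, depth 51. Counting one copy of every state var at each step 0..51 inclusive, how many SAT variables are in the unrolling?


BMC unrolls to depth k, creating one copy of each state var for steps 0..k.
Step count = 51 + 1 = 52 (steps 0 through 51)
Vars per step = 36
Total = 36 * 52 = 1872

1872


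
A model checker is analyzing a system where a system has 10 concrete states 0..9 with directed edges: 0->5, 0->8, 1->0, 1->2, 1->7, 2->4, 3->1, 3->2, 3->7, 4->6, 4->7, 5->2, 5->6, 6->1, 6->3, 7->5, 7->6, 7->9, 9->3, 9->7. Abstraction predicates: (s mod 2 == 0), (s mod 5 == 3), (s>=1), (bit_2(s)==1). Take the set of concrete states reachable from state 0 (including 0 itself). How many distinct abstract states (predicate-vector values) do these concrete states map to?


BFS from 0:
Concrete reachable: {0, 1, 2, 3, 4, 5, 6, 7, 8, 9}
Abstract via predicates (s mod 2 == 0), (s mod 5 == 3), (s>=1), (bit_2(s)==1):
  (0,0,1,0) <- {1, 9}
  (0,0,1,1) <- {5, 7}
  (0,1,1,0) <- {3}
  (1,0,0,0) <- {0}
  (1,0,1,0) <- {2}
  (1,0,1,1) <- {4, 6}
  (1,1,1,0) <- {8}
Distinct abstract states = 7

7


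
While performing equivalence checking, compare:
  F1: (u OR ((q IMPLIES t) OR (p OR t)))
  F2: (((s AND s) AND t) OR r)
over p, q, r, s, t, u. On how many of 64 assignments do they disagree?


F1 = (u OR ((q IMPLIES t) OR (p OR t)))
F2 = (((s AND s) AND t) OR r)
Evaluate both on each of 64 rows (bits = p,q,r,s,t,u):
  row 0 [000000]: F1=1 F2=0 (differ) -> 1
  row 1 [000001]: F1=1 F2=0 (differ) -> 1
  row 2 [000010]: F1=1 F2=0 (differ) -> 1
  row 3 [000011]: F1=1 F2=0 (differ) -> 1
  row 4 [000100]: F1=1 F2=0 (differ) -> 1
  (every remaining row is evaluated the same way; all 64 results are listed next)
Full result column, 8 rows per line (p,q,r fixed per line; s,t,u runs 000..111 left to right):
  rows 0-7 [p,q,r=000]: 11111100  (ones: 6)
  rows 8-15 [p,q,r=001]: 00000000  (ones: 0)
  rows 16-23 [p,q,r=010]: 01110100  (ones: 4)
  rows 24-31 [p,q,r=011]: 10001000  (ones: 2)
  rows 32-39 [p,q,r=100]: 11111100  (ones: 6)
  rows 40-47 [p,q,r=101]: 00000000  (ones: 0)
  rows 48-55 [p,q,r=110]: 11111100  (ones: 6)
  rows 56-63 [p,q,r=111]: 00000000  (ones: 0)
Disagreements = 6+0+4+2+6+0+6+0 = 24

24


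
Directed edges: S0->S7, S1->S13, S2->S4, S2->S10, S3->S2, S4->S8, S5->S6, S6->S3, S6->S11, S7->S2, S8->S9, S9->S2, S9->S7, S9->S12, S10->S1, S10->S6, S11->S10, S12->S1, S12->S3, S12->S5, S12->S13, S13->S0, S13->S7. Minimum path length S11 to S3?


BFS layer-by-layer from S11:
  dist 0: {S11}
  dist 1: {S10}
  dist 2: {S1, S6}
  dist 3: {S3, S13}
  -> S3 reached at distance 3
Shortest path length = 3

3


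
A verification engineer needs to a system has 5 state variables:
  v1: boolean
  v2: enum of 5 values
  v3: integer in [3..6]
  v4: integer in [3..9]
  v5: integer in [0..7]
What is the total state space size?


State space = product of domain sizes of all variables.
Domain sizes:
  v1 (boolean): 2
  v2 (enum of 5 values): 5
  v3 (integer in [3..6]): 4
  v4 (integer in [3..9]): 7
  v5 (integer in [0..7]): 8
Product = 2 * 5 * 4 * 7 * 8 = 2240

2240


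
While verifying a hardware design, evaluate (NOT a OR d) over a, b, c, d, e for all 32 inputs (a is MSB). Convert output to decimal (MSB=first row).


Formula: (NOT a OR d) over a, b, c, d, e (32 rows)
Evaluate each row (bits = a,b,c,d,e, MSB first):
  row 0 [00000]: (NOT 0 OR 0) -> 1
  row 1 [00001]: (NOT 0 OR 0) -> 1
  row 2 [00010]: (NOT 0 OR 1) -> 1
  row 3 [00011]: (NOT 0 OR 1) -> 1
  row 4 [00100]: (NOT 0 OR 0) -> 1
  row 5 [00101]: (NOT 0 OR 0) -> 1
  row 6 [00110]: (NOT 0 OR 1) -> 1
  row 7 [00111]: (NOT 0 OR 1) -> 1
  row 8 [01000]: (NOT 0 OR 0) -> 1
  row 9 [01001]: (NOT 0 OR 0) -> 1
  row 10 [01010]: (NOT 0 OR 1) -> 1
  row 11 [01011]: (NOT 0 OR 1) -> 1
  row 12 [01100]: (NOT 0 OR 0) -> 1
  row 13 [01101]: (NOT 0 OR 0) -> 1
  row 14 [01110]: (NOT 0 OR 1) -> 1
  row 15 [01111]: (NOT 0 OR 1) -> 1
  row 16 [10000]: (NOT 1 OR 0) -> 0
  row 17 [10001]: (NOT 1 OR 0) -> 0
  row 18 [10010]: (NOT 1 OR 1) -> 1
  row 19 [10011]: (NOT 1 OR 1) -> 1
  row 20 [10100]: (NOT 1 OR 0) -> 0
  row 21 [10101]: (NOT 1 OR 0) -> 0
  row 22 [10110]: (NOT 1 OR 1) -> 1
  row 23 [10111]: (NOT 1 OR 1) -> 1
  row 24 [11000]: (NOT 1 OR 0) -> 0
  row 25 [11001]: (NOT 1 OR 0) -> 0
  row 26 [11010]: (NOT 1 OR 1) -> 1
  row 27 [11011]: (NOT 1 OR 1) -> 1
  row 28 [11100]: (NOT 1 OR 0) -> 0
  row 29 [11101]: (NOT 1 OR 0) -> 0
  row 30 [11110]: (NOT 1 OR 1) -> 1
  row 31 [11111]: (NOT 1 OR 1) -> 1
Full result column, 4 rows per line (a,b,c fixed per line; d,e runs 00..11 left to right):
  rows 0-3 [a,b,c=000]: 1111  = hex F
  rows 4-7 [a,b,c=001]: 1111  = hex F
  rows 8-11 [a,b,c=010]: 1111  = hex F
  rows 12-15 [a,b,c=011]: 1111  = hex F
  rows 16-19 [a,b,c=100]: 0011  = hex 3
  rows 20-23 [a,b,c=101]: 0011  = hex 3
  rows 24-27 [a,b,c=110]: 0011  = hex 3
  rows 28-31 [a,b,c=111]: 0011  = hex 3
Output column (row 0 .. row 31) = 11111111111111110011001100110011
Output column grouped in 4s = 1111 1111 1111 1111 0011 0011 0011 0011 = 0xFFFF3333
Convert to decimal digit by digit (value = value*16 + digit):
  F -> 15
  15*16 + 15 (F) = 255
  255*16 + 15 (F) = 4095
  4095*16 + 15 (F) = 65535
  65535*16 + 3 = 1048563
  1048563*16 + 3 = 16777011
  16777011*16 + 3 = 268432179
  268432179*16 + 3 = 4294914867
Decimal = 4294914867

4294914867


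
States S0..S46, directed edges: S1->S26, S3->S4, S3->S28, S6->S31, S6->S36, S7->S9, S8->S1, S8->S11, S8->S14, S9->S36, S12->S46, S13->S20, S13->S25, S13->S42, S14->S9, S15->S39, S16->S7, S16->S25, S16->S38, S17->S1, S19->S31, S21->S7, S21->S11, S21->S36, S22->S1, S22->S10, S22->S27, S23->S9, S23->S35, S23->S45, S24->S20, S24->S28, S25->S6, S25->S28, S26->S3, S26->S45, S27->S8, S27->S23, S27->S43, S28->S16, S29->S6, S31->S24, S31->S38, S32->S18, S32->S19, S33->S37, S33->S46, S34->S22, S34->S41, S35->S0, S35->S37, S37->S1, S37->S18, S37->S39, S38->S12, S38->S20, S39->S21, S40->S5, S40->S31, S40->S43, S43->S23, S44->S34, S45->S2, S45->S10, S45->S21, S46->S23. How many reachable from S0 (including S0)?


BFS from S0:
  layer 0: {S0}
Reachable set: {S0}
Count = 1

1


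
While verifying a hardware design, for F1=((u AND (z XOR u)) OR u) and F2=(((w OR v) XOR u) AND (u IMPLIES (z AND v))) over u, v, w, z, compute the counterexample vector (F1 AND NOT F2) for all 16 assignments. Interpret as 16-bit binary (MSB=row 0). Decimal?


F1 = ((u AND (z XOR u)) OR u)
F2 = (((w OR v) XOR u) AND (u IMPLIES (z AND v)))
Counterexample to F1=>F2 is where F1=1 and F2=0.
Evaluate each row (bits = u,v,w,z, MSB first):
  row 0 [0000]: F1=0 F2=0 -> F1&~F2 -> 0
  row 1 [0001]: F1=0 F2=0 -> F1&~F2 -> 0
  row 2 [0010]: F1=0 F2=1 -> F1&~F2 -> 0
  row 3 [0011]: F1=0 F2=1 -> F1&~F2 -> 0
  row 4 [0100]: F1=0 F2=1 -> F1&~F2 -> 0
  row 5 [0101]: F1=0 F2=1 -> F1&~F2 -> 0
  row 6 [0110]: F1=0 F2=1 -> F1&~F2 -> 0
  row 7 [0111]: F1=0 F2=1 -> F1&~F2 -> 0
  row 8 [1000]: F1=1 F2=0 -> F1&~F2 -> 1
  row 9 [1001]: F1=1 F2=0 -> F1&~F2 -> 1
  row 10 [1010]: F1=1 F2=0 -> F1&~F2 -> 1
  row 11 [1011]: F1=1 F2=0 -> F1&~F2 -> 1
  row 12 [1100]: F1=1 F2=0 -> F1&~F2 -> 1
  row 13 [1101]: F1=1 F2=0 -> F1&~F2 -> 1
  row 14 [1110]: F1=1 F2=0 -> F1&~F2 -> 1
  row 15 [1111]: F1=1 F2=0 -> F1&~F2 -> 1
Full result column, 4 rows per line (u,v fixed per line; w,z runs 00..11 left to right):
  rows 0-3 [u,v=00]: 0000  = hex 0
  rows 4-7 [u,v=01]: 0000  = hex 0
  rows 8-11 [u,v=10]: 1111  = hex F
  rows 12-15 [u,v=11]: 1111  = hex F
Counterexample vector (row 0 .. row 15) = 0000000011111111
Output column grouped in 4s = 0000 0000 1111 1111 = 0x00FF
Convert to decimal digit by digit (value = value*16 + digit):
  0 -> 0
  0*16 + 0 = 0
  0*16 + 15 (F) = 15
  15*16 + 15 (F) = 255
Decimal = 255

255


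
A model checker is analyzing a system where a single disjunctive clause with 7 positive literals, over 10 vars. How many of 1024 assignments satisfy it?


Step 1: Total=2^10=1024
Step 2: Unsat when all 7 false: 2^3=8
Step 3: Sat=1024-8=1016

1016


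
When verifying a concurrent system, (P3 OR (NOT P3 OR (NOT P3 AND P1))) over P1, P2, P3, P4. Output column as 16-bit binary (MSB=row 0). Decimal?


Formula: (P3 OR (NOT P3 OR (NOT P3 AND P1))) over P1, P2, P3, P4 (16 rows)
Evaluate each row (bits = P1,P2,P3,P4, MSB first):
  row 0 [0000]: (0 OR (NOT 0 OR (NOT 0 AND 0))) -> 1
  row 1 [0001]: (0 OR (NOT 0 OR (NOT 0 AND 0))) -> 1
  row 2 [0010]: (1 OR (NOT 1 OR (NOT 1 AND 0))) -> 1
  row 3 [0011]: (1 OR (NOT 1 OR (NOT 1 AND 0))) -> 1
  row 4 [0100]: (0 OR (NOT 0 OR (NOT 0 AND 0))) -> 1
  row 5 [0101]: (0 OR (NOT 0 OR (NOT 0 AND 0))) -> 1
  row 6 [0110]: (1 OR (NOT 1 OR (NOT 1 AND 0))) -> 1
  row 7 [0111]: (1 OR (NOT 1 OR (NOT 1 AND 0))) -> 1
  row 8 [1000]: (0 OR (NOT 0 OR (NOT 0 AND 1))) -> 1
  row 9 [1001]: (0 OR (NOT 0 OR (NOT 0 AND 1))) -> 1
  row 10 [1010]: (1 OR (NOT 1 OR (NOT 1 AND 1))) -> 1
  row 11 [1011]: (1 OR (NOT 1 OR (NOT 1 AND 1))) -> 1
  row 12 [1100]: (0 OR (NOT 0 OR (NOT 0 AND 1))) -> 1
  row 13 [1101]: (0 OR (NOT 0 OR (NOT 0 AND 1))) -> 1
  row 14 [1110]: (1 OR (NOT 1 OR (NOT 1 AND 1))) -> 1
  row 15 [1111]: (1 OR (NOT 1 OR (NOT 1 AND 1))) -> 1
Full result column, 4 rows per line (P1,P2 fixed per line; P3,P4 runs 00..11 left to right):
  rows 0-3 [P1,P2=00]: 1111  = hex F
  rows 4-7 [P1,P2=01]: 1111  = hex F
  rows 8-11 [P1,P2=10]: 1111  = hex F
  rows 12-15 [P1,P2=11]: 1111  = hex F
Output column (row 0 .. row 15) = 1111111111111111
Output column grouped in 4s = 1111 1111 1111 1111 = 0xFFFF
Convert to decimal digit by digit (value = value*16 + digit):
  F -> 15
  15*16 + 15 (F) = 255
  255*16 + 15 (F) = 4095
  4095*16 + 15 (F) = 65535
Decimal = 65535

65535


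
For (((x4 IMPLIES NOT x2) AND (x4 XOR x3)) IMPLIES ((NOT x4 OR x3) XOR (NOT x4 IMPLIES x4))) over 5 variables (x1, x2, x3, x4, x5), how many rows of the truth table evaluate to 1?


Formula: (((x4 IMPLIES NOT x2) AND (x4 XOR x3)) IMPLIES ((NOT x4 OR x3) XOR (NOT x4 IMPLIES x4))) over 5 vars (32 rows)
Evaluate each row (x1, x2, x3, x4, x5 as bits, MSB first):
  row 0 [00000]: (((0 IMPLIES NOT 0) AND (0 XOR 0)) IMPLIES ((NOT 0 OR 0) XOR (NOT 0 IMPLIES 0))) -> 1
  row 1 [00001]: (((0 IMPLIES NOT 0) AND (0 XOR 0)) IMPLIES ((NOT 0 OR 0) XOR (NOT 0 IMPLIES 0))) -> 1
  row 2 [00010]: (((1 IMPLIES NOT 0) AND (1 XOR 0)) IMPLIES ((NOT 1 OR 0) XOR (NOT 1 IMPLIES 1))) -> 1
  row 3 [00011]: (((1 IMPLIES NOT 0) AND (1 XOR 0)) IMPLIES ((NOT 1 OR 0) XOR (NOT 1 IMPLIES 1))) -> 1
  row 4 [00100]: (((0 IMPLIES NOT 0) AND (0 XOR 1)) IMPLIES ((NOT 0 OR 1) XOR (NOT 0 IMPLIES 0))) -> 1
  row 5 [00101]: (((0 IMPLIES NOT 0) AND (0 XOR 1)) IMPLIES ((NOT 0 OR 1) XOR (NOT 0 IMPLIES 0))) -> 1
  row 6 [00110]: (((1 IMPLIES NOT 0) AND (1 XOR 1)) IMPLIES ((NOT 1 OR 1) XOR (NOT 1 IMPLIES 1))) -> 1
  row 7 [00111]: (((1 IMPLIES NOT 0) AND (1 XOR 1)) IMPLIES ((NOT 1 OR 1) XOR (NOT 1 IMPLIES 1))) -> 1
  row 8 [01000]: (((0 IMPLIES NOT 1) AND (0 XOR 0)) IMPLIES ((NOT 0 OR 0) XOR (NOT 0 IMPLIES 0))) -> 1
  row 9 [01001]: (((0 IMPLIES NOT 1) AND (0 XOR 0)) IMPLIES ((NOT 0 OR 0) XOR (NOT 0 IMPLIES 0))) -> 1
  row 10 [01010]: (((1 IMPLIES NOT 1) AND (1 XOR 0)) IMPLIES ((NOT 1 OR 0) XOR (NOT 1 IMPLIES 1))) -> 1
  row 11 [01011]: (((1 IMPLIES NOT 1) AND (1 XOR 0)) IMPLIES ((NOT 1 OR 0) XOR (NOT 1 IMPLIES 1))) -> 1
  row 12 [01100]: (((0 IMPLIES NOT 1) AND (0 XOR 1)) IMPLIES ((NOT 0 OR 1) XOR (NOT 0 IMPLIES 0))) -> 1
  row 13 [01101]: (((0 IMPLIES NOT 1) AND (0 XOR 1)) IMPLIES ((NOT 0 OR 1) XOR (NOT 0 IMPLIES 0))) -> 1
  row 14 [01110]: (((1 IMPLIES NOT 1) AND (1 XOR 1)) IMPLIES ((NOT 1 OR 1) XOR (NOT 1 IMPLIES 1))) -> 1
  row 15 [01111]: (((1 IMPLIES NOT 1) AND (1 XOR 1)) IMPLIES ((NOT 1 OR 1) XOR (NOT 1 IMPLIES 1))) -> 1
  row 16 [10000]: (((0 IMPLIES NOT 0) AND (0 XOR 0)) IMPLIES ((NOT 0 OR 0) XOR (NOT 0 IMPLIES 0))) -> 1
  row 17 [10001]: (((0 IMPLIES NOT 0) AND (0 XOR 0)) IMPLIES ((NOT 0 OR 0) XOR (NOT 0 IMPLIES 0))) -> 1
  row 18 [10010]: (((1 IMPLIES NOT 0) AND (1 XOR 0)) IMPLIES ((NOT 1 OR 0) XOR (NOT 1 IMPLIES 1))) -> 1
  row 19 [10011]: (((1 IMPLIES NOT 0) AND (1 XOR 0)) IMPLIES ((NOT 1 OR 0) XOR (NOT 1 IMPLIES 1))) -> 1
  row 20 [10100]: (((0 IMPLIES NOT 0) AND (0 XOR 1)) IMPLIES ((NOT 0 OR 1) XOR (NOT 0 IMPLIES 0))) -> 1
  row 21 [10101]: (((0 IMPLIES NOT 0) AND (0 XOR 1)) IMPLIES ((NOT 0 OR 1) XOR (NOT 0 IMPLIES 0))) -> 1
  row 22 [10110]: (((1 IMPLIES NOT 0) AND (1 XOR 1)) IMPLIES ((NOT 1 OR 1) XOR (NOT 1 IMPLIES 1))) -> 1
  row 23 [10111]: (((1 IMPLIES NOT 0) AND (1 XOR 1)) IMPLIES ((NOT 1 OR 1) XOR (NOT 1 IMPLIES 1))) -> 1
  row 24 [11000]: (((0 IMPLIES NOT 1) AND (0 XOR 0)) IMPLIES ((NOT 0 OR 0) XOR (NOT 0 IMPLIES 0))) -> 1
  row 25 [11001]: (((0 IMPLIES NOT 1) AND (0 XOR 0)) IMPLIES ((NOT 0 OR 0) XOR (NOT 0 IMPLIES 0))) -> 1
  row 26 [11010]: (((1 IMPLIES NOT 1) AND (1 XOR 0)) IMPLIES ((NOT 1 OR 0) XOR (NOT 1 IMPLIES 1))) -> 1
  row 27 [11011]: (((1 IMPLIES NOT 1) AND (1 XOR 0)) IMPLIES ((NOT 1 OR 0) XOR (NOT 1 IMPLIES 1))) -> 1
  row 28 [11100]: (((0 IMPLIES NOT 1) AND (0 XOR 1)) IMPLIES ((NOT 0 OR 1) XOR (NOT 0 IMPLIES 0))) -> 1
  row 29 [11101]: (((0 IMPLIES NOT 1) AND (0 XOR 1)) IMPLIES ((NOT 0 OR 1) XOR (NOT 0 IMPLIES 0))) -> 1
  row 30 [11110]: (((1 IMPLIES NOT 1) AND (1 XOR 1)) IMPLIES ((NOT 1 OR 1) XOR (NOT 1 IMPLIES 1))) -> 1
  row 31 [11111]: (((1 IMPLIES NOT 1) AND (1 XOR 1)) IMPLIES ((NOT 1 OR 1) XOR (NOT 1 IMPLIES 1))) -> 1
Full result column, 8 rows per line (x1,x2 fixed per line; x3,x4,x5 runs 000..111 left to right):
  rows 0-7 [x1,x2=00]: 11111111  (ones: 8)
  rows 8-15 [x1,x2=01]: 11111111  (ones: 8)
  rows 16-23 [x1,x2=10]: 11111111  (ones: 8)
  rows 24-31 [x1,x2=11]: 11111111  (ones: 8)
Count of 1-rows = 8+8+8+8 = 32

32


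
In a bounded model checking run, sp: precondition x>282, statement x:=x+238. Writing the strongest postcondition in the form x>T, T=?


Formula: sp(P, x:=E) = exists old_x. (x = E[old_x/x]) AND P[old_x/x] (old_x is the value of x before the assignment; eliminate old_x by solving x = E[old_x/x] for old_x)
Step 1: Precondition P: x>282, i.e. old_x > 282
Step 2: Assignment gives x = old_x + 238, so old_x = x - 238
Step 3: Substitute into P: x - 238 > 282
Step 4: Simplify: x > 282+238 = 520

520


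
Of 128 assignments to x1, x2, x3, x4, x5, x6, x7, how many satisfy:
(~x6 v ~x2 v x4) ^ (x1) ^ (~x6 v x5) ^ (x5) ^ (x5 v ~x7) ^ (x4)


CNF with 6 clauses over 7 vars (128 assignments).
An assignment satisfies CNF iff every clause has >=1 true literal.
Check each row (bits = x1,x2,x3,x4,x5,x6,x7; clause T/F shown):
  row 0 [0000000]: clauses=TFTFTF -> 0
  row 1 [0000001]: clauses=TFTFFF -> 0
  row 2 [0000010]: clauses=TFFFTF -> 0
  row 3 [0000011]: clauses=TFFFFF -> 0
  row 4 [0000100]: clauses=TFTTTF -> 0
  (every remaining row is evaluated the same way; all 128 results are listed next)
Full result column, 8 rows per line (x1,x2,x3,x4 fixed per line; x5,x6,x7 runs 000..111 left to right):
  rows 0-7 [x1,x2,x3,x4=0000]: 00000000  (ones: 0)
  rows 8-15 [x1,x2,x3,x4=0001]: 00000000  (ones: 0)
  rows 16-23 [x1,x2,x3,x4=0010]: 00000000  (ones: 0)
  rows 24-31 [x1,x2,x3,x4=0011]: 00000000  (ones: 0)
  rows 32-39 [x1,x2,x3,x4=0100]: 00000000  (ones: 0)
  rows 40-47 [x1,x2,x3,x4=0101]: 00000000  (ones: 0)
  rows 48-55 [x1,x2,x3,x4=0110]: 00000000  (ones: 0)
  rows 56-63 [x1,x2,x3,x4=0111]: 00000000  (ones: 0)
  rows 64-71 [x1,x2,x3,x4=1000]: 00000000  (ones: 0)
  rows 72-79 [x1,x2,x3,x4=1001]: 00001111  (ones: 4)
  rows 80-87 [x1,x2,x3,x4=1010]: 00000000  (ones: 0)
  rows 88-95 [x1,x2,x3,x4=1011]: 00001111  (ones: 4)
  rows 96-103 [x1,x2,x3,x4=1100]: 00000000  (ones: 0)
  rows 104-111 [x1,x2,x3,x4=1101]: 00001111  (ones: 4)
  rows 112-119 [x1,x2,x3,x4=1110]: 00000000  (ones: 0)
  rows 120-127 [x1,x2,x3,x4=1111]: 00001111  (ones: 4)
Satisfying assignments = 0+0+0+0+0+0+0+0+0+4+0+4+0+4+0+4 = 16

16


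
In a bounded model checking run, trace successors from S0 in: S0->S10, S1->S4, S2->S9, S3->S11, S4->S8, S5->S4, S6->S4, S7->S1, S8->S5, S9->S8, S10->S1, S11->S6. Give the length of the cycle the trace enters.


Trace from S0 until a state repeats:
  S0 -> S10 -> S1 -> S4 -> S8 -> S5 -> S4
S4 first seen at step 3, revisited at step 6.
Cycle length = 6 - 3 = 3

3


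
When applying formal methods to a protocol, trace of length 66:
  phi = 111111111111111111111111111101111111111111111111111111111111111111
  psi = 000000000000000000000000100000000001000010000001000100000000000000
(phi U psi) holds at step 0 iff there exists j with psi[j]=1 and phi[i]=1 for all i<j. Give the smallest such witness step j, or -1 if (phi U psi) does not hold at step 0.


(phi U psi) at 0: need smallest j with psi[j]=1 and phi[i]=1 for all i in [0,j).
Scan from step 0:
  step 0: phi=1, psi=0 -> continue
  step 1: phi=1, psi=0 -> continue
  step 2: phi=1, psi=0 -> continue
  step 3: phi=1, psi=0 -> continue
  step 24: psi=1 and phi held for [0,24) -> witness found
Witness step = 24

24


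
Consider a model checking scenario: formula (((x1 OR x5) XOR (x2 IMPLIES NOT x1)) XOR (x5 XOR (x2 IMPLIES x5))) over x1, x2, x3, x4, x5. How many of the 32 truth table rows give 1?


Formula: (((x1 OR x5) XOR (x2 IMPLIES NOT x1)) XOR (x5 XOR (x2 IMPLIES x5))) over 5 vars (32 rows)
Evaluate each row (x1, x2, x3, x4, x5 as bits, MSB first):
  row 0 [00000]: (((0 OR 0) XOR (0 IMPLIES NOT 0)) XOR (0 XOR (0 IMPLIES 0))) -> 0
  row 1 [00001]: (((0 OR 1) XOR (0 IMPLIES NOT 0)) XOR (1 XOR (0 IMPLIES 1))) -> 0
  row 2 [00010]: (((0 OR 0) XOR (0 IMPLIES NOT 0)) XOR (0 XOR (0 IMPLIES 0))) -> 0
  row 3 [00011]: (((0 OR 1) XOR (0 IMPLIES NOT 0)) XOR (1 XOR (0 IMPLIES 1))) -> 0
  row 4 [00100]: (((0 OR 0) XOR (0 IMPLIES NOT 0)) XOR (0 XOR (0 IMPLIES 0))) -> 0
  row 5 [00101]: (((0 OR 1) XOR (0 IMPLIES NOT 0)) XOR (1 XOR (0 IMPLIES 1))) -> 0
  row 6 [00110]: (((0 OR 0) XOR (0 IMPLIES NOT 0)) XOR (0 XOR (0 IMPLIES 0))) -> 0
  row 7 [00111]: (((0 OR 1) XOR (0 IMPLIES NOT 0)) XOR (1 XOR (0 IMPLIES 1))) -> 0
  row 8 [01000]: (((0 OR 0) XOR (1 IMPLIES NOT 0)) XOR (0 XOR (1 IMPLIES 0))) -> 1
  row 9 [01001]: (((0 OR 1) XOR (1 IMPLIES NOT 0)) XOR (1 XOR (1 IMPLIES 1))) -> 0
  row 10 [01010]: (((0 OR 0) XOR (1 IMPLIES NOT 0)) XOR (0 XOR (1 IMPLIES 0))) -> 1
  row 11 [01011]: (((0 OR 1) XOR (1 IMPLIES NOT 0)) XOR (1 XOR (1 IMPLIES 1))) -> 0
  row 12 [01100]: (((0 OR 0) XOR (1 IMPLIES NOT 0)) XOR (0 XOR (1 IMPLIES 0))) -> 1
  row 13 [01101]: (((0 OR 1) XOR (1 IMPLIES NOT 0)) XOR (1 XOR (1 IMPLIES 1))) -> 0
  row 14 [01110]: (((0 OR 0) XOR (1 IMPLIES NOT 0)) XOR (0 XOR (1 IMPLIES 0))) -> 1
  row 15 [01111]: (((0 OR 1) XOR (1 IMPLIES NOT 0)) XOR (1 XOR (1 IMPLIES 1))) -> 0
  row 16 [10000]: (((1 OR 0) XOR (0 IMPLIES NOT 1)) XOR (0 XOR (0 IMPLIES 0))) -> 1
  row 17 [10001]: (((1 OR 1) XOR (0 IMPLIES NOT 1)) XOR (1 XOR (0 IMPLIES 1))) -> 0
  row 18 [10010]: (((1 OR 0) XOR (0 IMPLIES NOT 1)) XOR (0 XOR (0 IMPLIES 0))) -> 1
  row 19 [10011]: (((1 OR 1) XOR (0 IMPLIES NOT 1)) XOR (1 XOR (0 IMPLIES 1))) -> 0
  row 20 [10100]: (((1 OR 0) XOR (0 IMPLIES NOT 1)) XOR (0 XOR (0 IMPLIES 0))) -> 1
  row 21 [10101]: (((1 OR 1) XOR (0 IMPLIES NOT 1)) XOR (1 XOR (0 IMPLIES 1))) -> 0
  row 22 [10110]: (((1 OR 0) XOR (0 IMPLIES NOT 1)) XOR (0 XOR (0 IMPLIES 0))) -> 1
  row 23 [10111]: (((1 OR 1) XOR (0 IMPLIES NOT 1)) XOR (1 XOR (0 IMPLIES 1))) -> 0
  row 24 [11000]: (((1 OR 0) XOR (1 IMPLIES NOT 1)) XOR (0 XOR (1 IMPLIES 0))) -> 1
  row 25 [11001]: (((1 OR 1) XOR (1 IMPLIES NOT 1)) XOR (1 XOR (1 IMPLIES 1))) -> 1
  row 26 [11010]: (((1 OR 0) XOR (1 IMPLIES NOT 1)) XOR (0 XOR (1 IMPLIES 0))) -> 1
  row 27 [11011]: (((1 OR 1) XOR (1 IMPLIES NOT 1)) XOR (1 XOR (1 IMPLIES 1))) -> 1
  row 28 [11100]: (((1 OR 0) XOR (1 IMPLIES NOT 1)) XOR (0 XOR (1 IMPLIES 0))) -> 1
  row 29 [11101]: (((1 OR 1) XOR (1 IMPLIES NOT 1)) XOR (1 XOR (1 IMPLIES 1))) -> 1
  row 30 [11110]: (((1 OR 0) XOR (1 IMPLIES NOT 1)) XOR (0 XOR (1 IMPLIES 0))) -> 1
  row 31 [11111]: (((1 OR 1) XOR (1 IMPLIES NOT 1)) XOR (1 XOR (1 IMPLIES 1))) -> 1
Full result column, 8 rows per line (x1,x2 fixed per line; x3,x4,x5 runs 000..111 left to right):
  rows 0-7 [x1,x2=00]: 00000000  (ones: 0)
  rows 8-15 [x1,x2=01]: 10101010  (ones: 4)
  rows 16-23 [x1,x2=10]: 10101010  (ones: 4)
  rows 24-31 [x1,x2=11]: 11111111  (ones: 8)
Count of 1-rows = 0+4+4+8 = 16

16


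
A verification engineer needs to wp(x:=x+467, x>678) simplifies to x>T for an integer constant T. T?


Formula: wp(x:=E, P) = P[E/x] (substitute E for x in postcondition)
Step 1: Postcondition: x>678
Step 2: Substitute x+467 for x: x+467>678
Step 3: Solve for x: x > 678-467 = 211

211


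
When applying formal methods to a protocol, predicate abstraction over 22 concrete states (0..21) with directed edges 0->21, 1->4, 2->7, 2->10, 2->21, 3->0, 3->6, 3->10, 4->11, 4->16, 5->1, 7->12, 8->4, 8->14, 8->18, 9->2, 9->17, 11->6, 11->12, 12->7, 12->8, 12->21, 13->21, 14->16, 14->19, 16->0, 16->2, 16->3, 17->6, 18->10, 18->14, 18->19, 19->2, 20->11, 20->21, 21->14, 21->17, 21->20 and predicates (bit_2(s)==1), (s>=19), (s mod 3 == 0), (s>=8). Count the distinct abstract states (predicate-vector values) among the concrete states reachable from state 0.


BFS from 0:
Concrete reachable: {0, 2, 3, 4, 6, 7, 8, 10, 11, 12, 14, 16, 17, 18, 19, 20, 21}
Abstract via predicates (bit_2(s)==1), (s>=19), (s mod 3 == 0), (s>=8):
  (0,0,0,0) <- {2}
  (0,0,0,1) <- {8, 10, 11, 16, 17}
  (0,0,1,0) <- {0, 3}
  (0,0,1,1) <- {18}
  (0,1,0,1) <- {19}
  (1,0,0,0) <- {4, 7}
  (1,0,0,1) <- {14}
  (1,0,1,0) <- {6}
  (1,0,1,1) <- {12}
  (1,1,0,1) <- {20}
  (1,1,1,1) <- {21}
Distinct abstract states = 11

11


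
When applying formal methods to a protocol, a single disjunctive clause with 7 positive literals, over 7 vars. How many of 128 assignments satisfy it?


Step 1: Total=2^7=128
Step 2: Unsat when all 7 false: 2^0=1
Step 3: Sat=128-1=127

127


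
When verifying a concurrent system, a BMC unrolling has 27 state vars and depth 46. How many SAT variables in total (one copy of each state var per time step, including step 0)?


BMC unrolls to depth k, creating one copy of each state var for steps 0..k.
Step count = 46 + 1 = 47 (steps 0 through 46)
Vars per step = 27
Total = 27 * 47 = 1269

1269


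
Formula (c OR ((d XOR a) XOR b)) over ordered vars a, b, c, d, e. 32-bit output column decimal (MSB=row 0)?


Formula: (c OR ((d XOR a) XOR b)) over a, b, c, d, e (32 rows)
Evaluate each row (bits = a,b,c,d,e, MSB first):
  row 0 [00000]: (0 OR ((0 XOR 0) XOR 0)) -> 0
  row 1 [00001]: (0 OR ((0 XOR 0) XOR 0)) -> 0
  row 2 [00010]: (0 OR ((1 XOR 0) XOR 0)) -> 1
  row 3 [00011]: (0 OR ((1 XOR 0) XOR 0)) -> 1
  row 4 [00100]: (1 OR ((0 XOR 0) XOR 0)) -> 1
  row 5 [00101]: (1 OR ((0 XOR 0) XOR 0)) -> 1
  row 6 [00110]: (1 OR ((1 XOR 0) XOR 0)) -> 1
  row 7 [00111]: (1 OR ((1 XOR 0) XOR 0)) -> 1
  row 8 [01000]: (0 OR ((0 XOR 0) XOR 1)) -> 1
  row 9 [01001]: (0 OR ((0 XOR 0) XOR 1)) -> 1
  row 10 [01010]: (0 OR ((1 XOR 0) XOR 1)) -> 0
  row 11 [01011]: (0 OR ((1 XOR 0) XOR 1)) -> 0
  row 12 [01100]: (1 OR ((0 XOR 0) XOR 1)) -> 1
  row 13 [01101]: (1 OR ((0 XOR 0) XOR 1)) -> 1
  row 14 [01110]: (1 OR ((1 XOR 0) XOR 1)) -> 1
  row 15 [01111]: (1 OR ((1 XOR 0) XOR 1)) -> 1
  row 16 [10000]: (0 OR ((0 XOR 1) XOR 0)) -> 1
  row 17 [10001]: (0 OR ((0 XOR 1) XOR 0)) -> 1
  row 18 [10010]: (0 OR ((1 XOR 1) XOR 0)) -> 0
  row 19 [10011]: (0 OR ((1 XOR 1) XOR 0)) -> 0
  row 20 [10100]: (1 OR ((0 XOR 1) XOR 0)) -> 1
  row 21 [10101]: (1 OR ((0 XOR 1) XOR 0)) -> 1
  row 22 [10110]: (1 OR ((1 XOR 1) XOR 0)) -> 1
  row 23 [10111]: (1 OR ((1 XOR 1) XOR 0)) -> 1
  row 24 [11000]: (0 OR ((0 XOR 1) XOR 1)) -> 0
  row 25 [11001]: (0 OR ((0 XOR 1) XOR 1)) -> 0
  row 26 [11010]: (0 OR ((1 XOR 1) XOR 1)) -> 1
  row 27 [11011]: (0 OR ((1 XOR 1) XOR 1)) -> 1
  row 28 [11100]: (1 OR ((0 XOR 1) XOR 1)) -> 1
  row 29 [11101]: (1 OR ((0 XOR 1) XOR 1)) -> 1
  row 30 [11110]: (1 OR ((1 XOR 1) XOR 1)) -> 1
  row 31 [11111]: (1 OR ((1 XOR 1) XOR 1)) -> 1
Full result column, 4 rows per line (a,b,c fixed per line; d,e runs 00..11 left to right):
  rows 0-3 [a,b,c=000]: 0011  = hex 3
  rows 4-7 [a,b,c=001]: 1111  = hex F
  rows 8-11 [a,b,c=010]: 1100  = hex C
  rows 12-15 [a,b,c=011]: 1111  = hex F
  rows 16-19 [a,b,c=100]: 1100  = hex C
  rows 20-23 [a,b,c=101]: 1111  = hex F
  rows 24-27 [a,b,c=110]: 0011  = hex 3
  rows 28-31 [a,b,c=111]: 1111  = hex F
Output column (row 0 .. row 31) = 00111111110011111100111100111111
Output column grouped in 4s = 0011 1111 1100 1111 1100 1111 0011 1111 = 0x3FCFCF3F
Convert to decimal digit by digit (value = value*16 + digit):
  3 -> 3
  3*16 + 15 (F) = 63
  63*16 + 12 (C) = 1020
  1020*16 + 15 (F) = 16335
  16335*16 + 12 (C) = 261372
  261372*16 + 15 (F) = 4181967
  4181967*16 + 3 = 66911475
  66911475*16 + 15 (F) = 1070583615
Decimal = 1070583615

1070583615


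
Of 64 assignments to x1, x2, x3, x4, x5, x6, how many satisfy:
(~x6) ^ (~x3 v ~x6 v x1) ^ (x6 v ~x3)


CNF with 3 clauses over 6 vars (64 assignments).
An assignment satisfies CNF iff every clause has >=1 true literal.
Check each row (bits = x1,x2,x3,x4,x5,x6; clause T/F shown):
  row 0 [000000]: clauses=TTT -> 1
  row 1 [000001]: clauses=FTT -> 0
  row 2 [000010]: clauses=TTT -> 1
  row 3 [000011]: clauses=FTT -> 0
  row 4 [000100]: clauses=TTT -> 1
  (every remaining row is evaluated the same way; all 64 results are listed next)
Full result column, 8 rows per line (x1,x2,x3 fixed per line; x4,x5,x6 runs 000..111 left to right):
  rows 0-7 [x1,x2,x3=000]: 10101010  (ones: 4)
  rows 8-15 [x1,x2,x3=001]: 00000000  (ones: 0)
  rows 16-23 [x1,x2,x3=010]: 10101010  (ones: 4)
  rows 24-31 [x1,x2,x3=011]: 00000000  (ones: 0)
  rows 32-39 [x1,x2,x3=100]: 10101010  (ones: 4)
  rows 40-47 [x1,x2,x3=101]: 00000000  (ones: 0)
  rows 48-55 [x1,x2,x3=110]: 10101010  (ones: 4)
  rows 56-63 [x1,x2,x3=111]: 00000000  (ones: 0)
Satisfying assignments = 4+0+4+0+4+0+4+0 = 16

16


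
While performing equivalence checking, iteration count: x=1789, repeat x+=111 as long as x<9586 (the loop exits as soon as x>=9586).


Step 1: x goes from 1789 toward 9586 by 111; the body runs while x<9586, so iterations = ceil((bound-start)/step)
Step 2: Distance=7797
Step 3: ceil(7797/111)=71

71


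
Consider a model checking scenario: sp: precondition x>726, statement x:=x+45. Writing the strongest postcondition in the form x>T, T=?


Formula: sp(P, x:=E) = exists old_x. (x = E[old_x/x]) AND P[old_x/x] (old_x is the value of x before the assignment; eliminate old_x by solving x = E[old_x/x] for old_x)
Step 1: Precondition P: x>726, i.e. old_x > 726
Step 2: Assignment gives x = old_x + 45, so old_x = x - 45
Step 3: Substitute into P: x - 45 > 726
Step 4: Simplify: x > 726+45 = 771

771


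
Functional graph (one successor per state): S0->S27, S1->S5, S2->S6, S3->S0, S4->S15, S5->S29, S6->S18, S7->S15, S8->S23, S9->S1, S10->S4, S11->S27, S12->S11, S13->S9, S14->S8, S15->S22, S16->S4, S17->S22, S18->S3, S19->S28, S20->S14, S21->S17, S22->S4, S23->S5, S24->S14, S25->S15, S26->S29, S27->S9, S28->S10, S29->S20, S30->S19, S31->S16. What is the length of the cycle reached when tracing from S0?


Trace from S0 until a state repeats:
  S0 -> S27 -> S9 -> S1 -> S5 -> S29 -> S20 -> S14 -> S8 -> S23 -> S5
S5 first seen at step 4, revisited at step 10.
Cycle length = 10 - 4 = 6

6


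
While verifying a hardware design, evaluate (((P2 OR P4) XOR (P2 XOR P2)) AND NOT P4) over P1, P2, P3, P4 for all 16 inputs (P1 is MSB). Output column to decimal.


Formula: (((P2 OR P4) XOR (P2 XOR P2)) AND NOT P4) over P1, P2, P3, P4 (16 rows)
Evaluate each row (bits = P1,P2,P3,P4, MSB first):
  row 0 [0000]: (((0 OR 0) XOR (0 XOR 0)) AND NOT 0) -> 0
  row 1 [0001]: (((0 OR 1) XOR (0 XOR 0)) AND NOT 1) -> 0
  row 2 [0010]: (((0 OR 0) XOR (0 XOR 0)) AND NOT 0) -> 0
  row 3 [0011]: (((0 OR 1) XOR (0 XOR 0)) AND NOT 1) -> 0
  row 4 [0100]: (((1 OR 0) XOR (1 XOR 1)) AND NOT 0) -> 1
  row 5 [0101]: (((1 OR 1) XOR (1 XOR 1)) AND NOT 1) -> 0
  row 6 [0110]: (((1 OR 0) XOR (1 XOR 1)) AND NOT 0) -> 1
  row 7 [0111]: (((1 OR 1) XOR (1 XOR 1)) AND NOT 1) -> 0
  row 8 [1000]: (((0 OR 0) XOR (0 XOR 0)) AND NOT 0) -> 0
  row 9 [1001]: (((0 OR 1) XOR (0 XOR 0)) AND NOT 1) -> 0
  row 10 [1010]: (((0 OR 0) XOR (0 XOR 0)) AND NOT 0) -> 0
  row 11 [1011]: (((0 OR 1) XOR (0 XOR 0)) AND NOT 1) -> 0
  row 12 [1100]: (((1 OR 0) XOR (1 XOR 1)) AND NOT 0) -> 1
  row 13 [1101]: (((1 OR 1) XOR (1 XOR 1)) AND NOT 1) -> 0
  row 14 [1110]: (((1 OR 0) XOR (1 XOR 1)) AND NOT 0) -> 1
  row 15 [1111]: (((1 OR 1) XOR (1 XOR 1)) AND NOT 1) -> 0
Full result column, 4 rows per line (P1,P2 fixed per line; P3,P4 runs 00..11 left to right):
  rows 0-3 [P1,P2=00]: 0000  = hex 0
  rows 4-7 [P1,P2=01]: 1010  = hex A
  rows 8-11 [P1,P2=10]: 0000  = hex 0
  rows 12-15 [P1,P2=11]: 1010  = hex A
Output column (row 0 .. row 15) = 0000101000001010
Output column grouped in 4s = 0000 1010 0000 1010 = 0x0A0A
Convert to decimal digit by digit (value = value*16 + digit):
  0 -> 0
  0*16 + 10 (A) = 10
  10*16 + 0 = 160
  160*16 + 10 (A) = 2570
Decimal = 2570

2570


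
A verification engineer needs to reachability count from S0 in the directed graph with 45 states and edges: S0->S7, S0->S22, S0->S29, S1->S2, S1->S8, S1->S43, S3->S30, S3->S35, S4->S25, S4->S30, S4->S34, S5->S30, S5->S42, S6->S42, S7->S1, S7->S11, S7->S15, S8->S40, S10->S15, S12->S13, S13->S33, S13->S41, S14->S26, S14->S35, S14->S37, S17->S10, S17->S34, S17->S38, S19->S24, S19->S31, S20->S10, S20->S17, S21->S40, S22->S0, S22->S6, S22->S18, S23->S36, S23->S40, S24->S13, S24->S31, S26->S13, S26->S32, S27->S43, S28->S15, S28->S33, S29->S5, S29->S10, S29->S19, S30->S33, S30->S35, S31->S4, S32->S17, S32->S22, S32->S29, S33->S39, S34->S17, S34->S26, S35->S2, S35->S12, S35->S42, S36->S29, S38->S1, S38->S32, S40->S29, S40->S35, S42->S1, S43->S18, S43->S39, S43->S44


BFS from S0:
  layer 0: {S0}
  layer 1: {S7, S22, S29}
  layer 2: {S1, S5, S6, S10, S11, S15, S18, S19}
  layer 3: {S2, S8, S24, S30, S31, S42, S43}
  layer 4: {S4, S13, S33, S35, S39, S40, S44}
  layer 5: {S12, S25, S34, S41}
  layer 6: {S17, S26}
  layer 7: {S32, S38}
Reachable set: {S0, S1, S2, S4, S5, S6, S7, S8, S10, S11, S12, S13, S15, S17, S18, S19, S22, S24, S25, S26, S29, S30, S31, S32, S33, S34, S35, S38, S39, S40, S41, S42, S43, S44}
Count = 34

34


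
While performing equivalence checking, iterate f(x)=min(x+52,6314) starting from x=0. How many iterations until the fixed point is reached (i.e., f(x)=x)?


Step 1: x=0, cap=6314, increment=52
Step 2: x grows by 52 each step until capped at 6314; fixed point is x=6314
Step 3: iterations = ceil(6314/52) = 122

122


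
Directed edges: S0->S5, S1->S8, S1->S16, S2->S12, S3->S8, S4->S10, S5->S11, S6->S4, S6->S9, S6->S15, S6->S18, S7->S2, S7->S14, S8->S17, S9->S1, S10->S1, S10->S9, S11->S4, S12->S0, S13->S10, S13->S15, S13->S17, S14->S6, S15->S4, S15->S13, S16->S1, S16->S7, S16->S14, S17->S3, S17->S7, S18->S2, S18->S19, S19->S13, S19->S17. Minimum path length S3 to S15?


BFS layer-by-layer from S3:
  dist 0: {S3}
  dist 1: {S8}
  dist 2: {S17}
  dist 3: {S7}
  dist 4: {S2, S14}
  dist 5: {S6, S12}
  dist 6: {S0, S4, S9, S15, S18}
  -> S15 reached at distance 6
Shortest path length = 6

6


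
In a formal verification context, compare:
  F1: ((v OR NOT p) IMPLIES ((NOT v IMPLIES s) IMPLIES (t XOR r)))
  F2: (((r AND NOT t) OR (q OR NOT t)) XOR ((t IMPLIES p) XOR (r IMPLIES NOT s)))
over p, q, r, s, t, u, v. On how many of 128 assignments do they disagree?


F1 = ((v OR NOT p) IMPLIES ((NOT v IMPLIES s) IMPLIES (t XOR r)))
F2 = (((r AND NOT t) OR (q OR NOT t)) XOR ((t IMPLIES p) XOR (r IMPLIES NOT s)))
Evaluate both on each of 128 rows (bits = p,q,r,s,t,u,v):
  row 0 [0000000]: F1=1 F2=1 -> 0
  row 1 [0000001]: F1=0 F2=1 (differ) -> 1
  row 2 [0000010]: F1=1 F2=1 -> 0
  row 3 [0000011]: F1=0 F2=1 (differ) -> 1
  row 4 [0000100]: F1=1 F2=1 -> 0
  (every remaining row is evaluated the same way; all 128 results are listed next)
Full result column, 8 rows per line (p,q,r,s fixed per line; t,u,v runs 000..111 left to right):
  rows 0-7 [p,q,r,s=0000]: 01010000  (ones: 2)
  rows 8-15 [p,q,r,s=0001]: 11110000  (ones: 4)
  rows 16-23 [p,q,r,s=0010]: 00000101  (ones: 2)
  rows 24-31 [p,q,r,s=0011]: 11110000  (ones: 4)
  rows 32-39 [p,q,r,s=0100]: 01011111  (ones: 6)
  rows 40-47 [p,q,r,s=0101]: 11111111  (ones: 8)
  rows 48-55 [p,q,r,s=0110]: 00001010  (ones: 2)
  rows 56-63 [p,q,r,s=0111]: 11111111  (ones: 8)
  rows 64-71 [p,q,r,s=1000]: 01011111  (ones: 6)
  rows 72-79 [p,q,r,s=1001]: 01011111  (ones: 6)
  rows 80-87 [p,q,r,s=1010]: 00001010  (ones: 2)
  rows 88-95 [p,q,r,s=1011]: 11110101  (ones: 6)
  rows 96-103 [p,q,r,s=1100]: 01010000  (ones: 2)
  rows 104-111 [p,q,r,s=1101]: 01010000  (ones: 2)
  rows 112-119 [p,q,r,s=1110]: 00000101  (ones: 2)
  rows 120-127 [p,q,r,s=1111]: 11111010  (ones: 6)
Disagreements = 2+4+2+4+6+8+2+8+6+6+2+6+2+2+2+6 = 68

68


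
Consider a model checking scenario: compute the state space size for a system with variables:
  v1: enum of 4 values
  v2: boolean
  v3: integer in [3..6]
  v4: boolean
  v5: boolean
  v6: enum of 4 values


State space = product of domain sizes of all variables.
Domain sizes:
  v1 (enum of 4 values): 4
  v2 (boolean): 2
  v3 (integer in [3..6]): 4
  v4 (boolean): 2
  v5 (boolean): 2
  v6 (enum of 4 values): 4
Product = 4 * 2 * 4 * 2 * 2 * 4 = 512

512


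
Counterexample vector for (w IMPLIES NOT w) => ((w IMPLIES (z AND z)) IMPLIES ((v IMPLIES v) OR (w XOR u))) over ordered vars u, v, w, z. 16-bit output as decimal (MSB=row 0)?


F1 = (w IMPLIES NOT w)
F2 = ((w IMPLIES (z AND z)) IMPLIES ((v IMPLIES v) OR (w XOR u)))
Counterexample to F1=>F2 is where F1=1 and F2=0.
Evaluate each row (bits = u,v,w,z, MSB first):
  row 0 [0000]: F1=1 F2=1 -> F1&~F2 -> 0
  row 1 [0001]: F1=1 F2=1 -> F1&~F2 -> 0
  row 2 [0010]: F1=0 F2=1 -> F1&~F2 -> 0
  row 3 [0011]: F1=0 F2=1 -> F1&~F2 -> 0
  row 4 [0100]: F1=1 F2=1 -> F1&~F2 -> 0
  row 5 [0101]: F1=1 F2=1 -> F1&~F2 -> 0
  row 6 [0110]: F1=0 F2=1 -> F1&~F2 -> 0
  row 7 [0111]: F1=0 F2=1 -> F1&~F2 -> 0
  row 8 [1000]: F1=1 F2=1 -> F1&~F2 -> 0
  row 9 [1001]: F1=1 F2=1 -> F1&~F2 -> 0
  row 10 [1010]: F1=0 F2=1 -> F1&~F2 -> 0
  row 11 [1011]: F1=0 F2=1 -> F1&~F2 -> 0
  row 12 [1100]: F1=1 F2=1 -> F1&~F2 -> 0
  row 13 [1101]: F1=1 F2=1 -> F1&~F2 -> 0
  row 14 [1110]: F1=0 F2=1 -> F1&~F2 -> 0
  row 15 [1111]: F1=0 F2=1 -> F1&~F2 -> 0
Full result column, 4 rows per line (u,v fixed per line; w,z runs 00..11 left to right):
  rows 0-3 [u,v=00]: 0000  = hex 0
  rows 4-7 [u,v=01]: 0000  = hex 0
  rows 8-11 [u,v=10]: 0000  = hex 0
  rows 12-15 [u,v=11]: 0000  = hex 0
Counterexample vector (row 0 .. row 15) = 0000000000000000
Output column grouped in 4s = 0000 0000 0000 0000 = 0x0000
Convert to decimal digit by digit (value = value*16 + digit):
  0 -> 0
  0*16 + 0 = 0
  0*16 + 0 = 0
  0*16 + 0 = 0
Decimal = 0

0


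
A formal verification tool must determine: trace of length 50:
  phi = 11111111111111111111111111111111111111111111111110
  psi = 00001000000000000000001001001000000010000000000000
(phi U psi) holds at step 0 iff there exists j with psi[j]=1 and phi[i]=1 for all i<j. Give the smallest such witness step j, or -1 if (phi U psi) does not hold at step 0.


(phi U psi) at 0: need smallest j with psi[j]=1 and phi[i]=1 for all i in [0,j).
Scan from step 0:
  step 0: phi=1, psi=0 -> continue
  step 1: phi=1, psi=0 -> continue
  step 2: phi=1, psi=0 -> continue
  step 3: phi=1, psi=0 -> continue
  step 4: psi=1 and phi held for [0,4) -> witness found
Witness step = 4

4


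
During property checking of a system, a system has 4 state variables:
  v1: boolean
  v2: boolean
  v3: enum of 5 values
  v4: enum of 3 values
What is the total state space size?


State space = product of domain sizes of all variables.
Domain sizes:
  v1 (boolean): 2
  v2 (boolean): 2
  v3 (enum of 5 values): 5
  v4 (enum of 3 values): 3
Product = 2 * 2 * 5 * 3 = 60

60


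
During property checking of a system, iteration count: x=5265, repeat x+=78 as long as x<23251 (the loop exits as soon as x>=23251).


Step 1: x goes from 5265 toward 23251 by 78; the body runs while x<23251, so iterations = ceil((bound-start)/step)
Step 2: Distance=17986
Step 3: ceil(17986/78)=231

231


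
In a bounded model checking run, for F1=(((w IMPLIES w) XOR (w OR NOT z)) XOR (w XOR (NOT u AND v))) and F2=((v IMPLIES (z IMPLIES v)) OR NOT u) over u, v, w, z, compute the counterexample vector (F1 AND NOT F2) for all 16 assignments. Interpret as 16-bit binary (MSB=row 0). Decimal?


F1 = (((w IMPLIES w) XOR (w OR NOT z)) XOR (w XOR (NOT u AND v)))
F2 = ((v IMPLIES (z IMPLIES v)) OR NOT u)
Counterexample to F1=>F2 is where F1=1 and F2=0.
Evaluate each row (bits = u,v,w,z, MSB first):
  row 0 [0000]: F1=0 F2=1 -> F1&~F2 -> 0
  row 1 [0001]: F1=1 F2=1 -> F1&~F2 -> 0
  row 2 [0010]: F1=1 F2=1 -> F1&~F2 -> 0
  row 3 [0011]: F1=1 F2=1 -> F1&~F2 -> 0
  row 4 [0100]: F1=1 F2=1 -> F1&~F2 -> 0
  row 5 [0101]: F1=0 F2=1 -> F1&~F2 -> 0
  row 6 [0110]: F1=0 F2=1 -> F1&~F2 -> 0
  row 7 [0111]: F1=0 F2=1 -> F1&~F2 -> 0
  row 8 [1000]: F1=0 F2=1 -> F1&~F2 -> 0
  row 9 [1001]: F1=1 F2=1 -> F1&~F2 -> 0
  row 10 [1010]: F1=1 F2=1 -> F1&~F2 -> 0
  row 11 [1011]: F1=1 F2=1 -> F1&~F2 -> 0
  row 12 [1100]: F1=0 F2=1 -> F1&~F2 -> 0
  row 13 [1101]: F1=1 F2=1 -> F1&~F2 -> 0
  row 14 [1110]: F1=1 F2=1 -> F1&~F2 -> 0
  row 15 [1111]: F1=1 F2=1 -> F1&~F2 -> 0
Full result column, 4 rows per line (u,v fixed per line; w,z runs 00..11 left to right):
  rows 0-3 [u,v=00]: 0000  = hex 0
  rows 4-7 [u,v=01]: 0000  = hex 0
  rows 8-11 [u,v=10]: 0000  = hex 0
  rows 12-15 [u,v=11]: 0000  = hex 0
Counterexample vector (row 0 .. row 15) = 0000000000000000
Output column grouped in 4s = 0000 0000 0000 0000 = 0x0000
Convert to decimal digit by digit (value = value*16 + digit):
  0 -> 0
  0*16 + 0 = 0
  0*16 + 0 = 0
  0*16 + 0 = 0
Decimal = 0

0
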